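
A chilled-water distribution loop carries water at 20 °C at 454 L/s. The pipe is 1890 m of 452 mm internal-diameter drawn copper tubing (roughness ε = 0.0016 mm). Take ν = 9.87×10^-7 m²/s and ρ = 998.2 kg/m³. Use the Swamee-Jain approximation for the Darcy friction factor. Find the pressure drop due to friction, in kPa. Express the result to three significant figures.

Δp ≈ 187 kPa

V = 4Q/(πD²) = 4·0.454/(π·0.452²) = 2.829 m/s
Re = VD/ν = 2.829·0.452/9.87×10^-7 = 1.30×10^6 → turbulent
ε/D = 0.0016/452 = 3.54×10^-6
Swamee-Jain: f = 0.01122
h_f = f(L/D)V²/(2g) = 0.01122·(1890/0.452)·2.829²/(2·9.81) = 19.15 m
Δp = ρg·h_f = 998.2·9.81·19.15 = 187.5 kPa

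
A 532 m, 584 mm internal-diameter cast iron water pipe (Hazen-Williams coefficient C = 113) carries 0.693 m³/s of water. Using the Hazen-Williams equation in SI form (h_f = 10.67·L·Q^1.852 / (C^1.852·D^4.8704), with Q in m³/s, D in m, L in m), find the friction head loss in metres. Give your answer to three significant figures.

h_f = 10.67·532·0.693^1.852 / (113^1.852·0.584^4.8704) = 6.230 m

h_f ≈ 6.23 m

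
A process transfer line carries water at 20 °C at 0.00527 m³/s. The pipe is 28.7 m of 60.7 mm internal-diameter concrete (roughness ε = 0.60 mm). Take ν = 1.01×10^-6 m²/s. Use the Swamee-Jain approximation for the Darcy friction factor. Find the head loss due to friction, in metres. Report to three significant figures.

V = 4Q/(πD²) = 4·0.00527/(π·0.0607²) = 1.821 m/s
Re = VD/ν = 1.821·0.0607/1.01×10^-6 = 1.09×10^5 → turbulent
ε/D = 0.60/60.7 = 0.00988
Swamee-Jain: f = 0.03854
h_f = f(L/D)V²/(2g) = 0.03854·(28.7/0.0607)·1.821²/(2·9.81) = 3.080 m

h_f ≈ 3.08 m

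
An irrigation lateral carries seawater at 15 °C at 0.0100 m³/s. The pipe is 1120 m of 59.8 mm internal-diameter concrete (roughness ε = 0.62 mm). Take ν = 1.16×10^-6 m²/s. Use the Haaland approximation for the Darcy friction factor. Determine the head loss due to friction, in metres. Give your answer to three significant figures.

V = 4Q/(πD²) = 4·0.0100/(π·0.0598²) = 3.560 m/s
Re = VD/ν = 3.560·0.0598/1.16×10^-6 = 1.84×10^5 → turbulent
ε/D = 0.62/59.8 = 0.0104
Haaland: f = 0.03875
h_f = f(L/D)V²/(2g) = 0.03875·(1120/0.0598)·3.560²/(2·9.81) = 468.9 m

h_f ≈ 469 m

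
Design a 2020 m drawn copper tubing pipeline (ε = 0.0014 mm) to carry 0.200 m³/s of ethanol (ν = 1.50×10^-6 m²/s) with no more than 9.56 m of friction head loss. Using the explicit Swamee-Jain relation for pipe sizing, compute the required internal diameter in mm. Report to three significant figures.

D ≈ 399 mm

Swamee-Jain (Type III): D = 0.66·[ε^1.25·(LQ²/(gh_f))^4.75 + ν·Q^9.4·(L/(gh_f))^5.2]^0.04
LQ²/(gh_f) = 0.8616; L/(gh_f) = 21.54
Term 1 = ε^1.25·(…)^4.75 = 2.37×10^-8; Term 2 = ν·Q^9.4·(…)^5.2 = 3.46×10^-6
D = 0.66·(2.37×10^-8 + 3.46×10^-6)^0.04 = 0.3992 m = 399 mm
Check: V = 1.60 m/s, Re = 4.25×10^5, f = 0.01353, h_f = 8.91 m ≈ 9.56 m ✓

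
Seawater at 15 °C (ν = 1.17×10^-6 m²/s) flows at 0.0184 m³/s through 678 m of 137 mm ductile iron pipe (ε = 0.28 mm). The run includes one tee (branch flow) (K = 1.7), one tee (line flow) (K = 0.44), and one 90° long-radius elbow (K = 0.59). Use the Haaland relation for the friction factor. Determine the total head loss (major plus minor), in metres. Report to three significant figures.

V = 4Q/(πD²) = 1.248 m/s; V²/2g = 0.07941 m
Re = 1.46×10^5, ε/D = 0.00204 → f = 0.02465 (Haaland)
Major: h_f = f(L/D)·V²/2g = 0.02465·4949·0.07941 = 9.686 m
Minor: ΣK = 2.73; h_m = ΣK·V²/2g = 0.2168 m
Total H_L = 9.686 + 0.2168 = 9.903 m

H_L ≈ 9.90 m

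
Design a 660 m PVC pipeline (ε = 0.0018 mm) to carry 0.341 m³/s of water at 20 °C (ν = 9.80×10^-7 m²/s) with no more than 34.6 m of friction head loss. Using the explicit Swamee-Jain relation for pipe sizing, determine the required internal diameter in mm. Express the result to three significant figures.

Swamee-Jain (Type III): D = 0.66·[ε^1.25·(LQ²/(gh_f))^4.75 + ν·Q^9.4·(L/(gh_f))^5.2]^0.04
LQ²/(gh_f) = 0.2261; L/(gh_f) = 1.944
Term 1 = ε^1.25·(…)^4.75 = 5.65×10^-11; Term 2 = ν·Q^9.4·(…)^5.2 = 1.26×10^-9
D = 0.66·(5.65×10^-11 + 1.26×10^-9)^0.04 = 0.2913 m = 291 mm
Check: V = 5.12 m/s, Re = 1.52×10^6, f = 0.01103, h_f = 33.3 m ≈ 34.6 m ✓

D ≈ 291 mm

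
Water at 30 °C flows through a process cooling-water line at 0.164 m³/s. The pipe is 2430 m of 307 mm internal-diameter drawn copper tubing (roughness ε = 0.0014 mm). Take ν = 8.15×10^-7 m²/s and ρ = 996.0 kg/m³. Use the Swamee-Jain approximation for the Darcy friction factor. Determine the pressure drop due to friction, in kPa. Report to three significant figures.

V = 4Q/(πD²) = 4·0.164/(π·0.307²) = 2.216 m/s
Re = VD/ν = 2.216·0.307/8.15×10^-7 = 8.35×10^5 → turbulent
ε/D = 0.0014/307 = 4.56×10^-6
Swamee-Jain: f = 0.01207
h_f = f(L/D)V²/(2g) = 0.01207·(2430/0.307)·2.216²/(2·9.81) = 23.90 m
Δp = ρg·h_f = 996.0·9.81·23.90 = 233.6 kPa

Δp ≈ 234 kPa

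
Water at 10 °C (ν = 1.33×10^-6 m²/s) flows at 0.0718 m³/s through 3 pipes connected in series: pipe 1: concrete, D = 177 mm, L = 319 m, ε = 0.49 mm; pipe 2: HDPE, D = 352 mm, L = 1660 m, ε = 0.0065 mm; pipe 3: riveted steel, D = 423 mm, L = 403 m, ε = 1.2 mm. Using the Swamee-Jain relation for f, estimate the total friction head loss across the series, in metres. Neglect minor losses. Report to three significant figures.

H ≈ 22.8 m

Pipe 1: V = 2.918 m/s, Re = 3.88×10^5, ε/D = 0.00277, f = 0.02608, h_1 = f(L/D)V²/2g = 20.40 m
Pipe 2: V = 0.7378 m/s, Re = 1.95×10^5, ε/D = 1.85×10^-5, f = 0.01577, h_2 = f(L/D)V²/2g = 2.064 m
Pipe 3: V = 0.5109 m/s, Re = 1.62×10^5, ε/D = 0.00284, f = 0.02681, h_3 = f(L/D)V²/2g = 0.3399 m
Series → Q common, losses add: H = Σh = 22.80 m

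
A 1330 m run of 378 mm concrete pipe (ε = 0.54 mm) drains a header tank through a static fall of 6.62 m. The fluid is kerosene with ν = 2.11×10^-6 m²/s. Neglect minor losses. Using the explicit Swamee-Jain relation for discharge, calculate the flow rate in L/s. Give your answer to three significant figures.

Q ≈ 144 L/s

Swamee-Jain (Type II): Q = -0.965·√(gD⁵h_f/L)·ln[ε/(3.7D) + √(3.17ν²L/(gD³h_f))]
√(gD⁵h_f/L) = √(9.81·0.378⁵·6.62/1330) = 0.01941
ε/(3.7D) = 3.86×10^-4; √(3.17ν²L/(gD³h_f)) = 7.32×10^-5
Q = -0.965·0.01941·ln(4.593×10^-4) = 0.1440 m³/s
Check: V = 1.28 m/s, Re = 2.30×10^5, f = 0.02260, h_f = 6.67 m ≈ 6.62 m ✓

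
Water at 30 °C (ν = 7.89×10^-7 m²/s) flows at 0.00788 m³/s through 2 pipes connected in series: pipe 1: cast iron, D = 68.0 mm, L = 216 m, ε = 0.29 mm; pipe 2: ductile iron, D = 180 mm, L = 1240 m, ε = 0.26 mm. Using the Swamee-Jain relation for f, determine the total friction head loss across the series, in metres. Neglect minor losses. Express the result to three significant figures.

H ≈ 23.5 m

Pipe 1: V = 2.170 m/s, Re = 1.87×10^5, ε/D = 0.00426, f = 0.02971, h_1 = f(L/D)V²/2g = 22.64 m
Pipe 2: V = 0.3097 m/s, Re = 7.06×10^4, ε/D = 0.00144, f = 0.02449, h_2 = f(L/D)V²/2g = 0.8247 m
Series → Q common, losses add: H = Σh = 23.47 m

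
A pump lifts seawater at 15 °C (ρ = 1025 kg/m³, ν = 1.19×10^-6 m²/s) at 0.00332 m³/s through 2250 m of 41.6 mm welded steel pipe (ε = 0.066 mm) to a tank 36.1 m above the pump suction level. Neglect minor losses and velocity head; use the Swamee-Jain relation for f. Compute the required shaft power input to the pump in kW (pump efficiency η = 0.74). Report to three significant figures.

P_shaft ≈ 19.8 kW

V = 4Q/(πD²) = 2.443 m/s; Re = 8.54×10^4; ε/D = 0.00159; f = 0.02449
h_f = f(L/D)V²/2g = 402.8 m
Total head H = z + h_f = 36.1 + 402.8 = 438.9 m
P_hyd = ρgQH = 1025·9.81·0.00332·438.9 = 14.65 kW
P_shaft = P_hyd/η = 14.65/0.74 = 19.80 kW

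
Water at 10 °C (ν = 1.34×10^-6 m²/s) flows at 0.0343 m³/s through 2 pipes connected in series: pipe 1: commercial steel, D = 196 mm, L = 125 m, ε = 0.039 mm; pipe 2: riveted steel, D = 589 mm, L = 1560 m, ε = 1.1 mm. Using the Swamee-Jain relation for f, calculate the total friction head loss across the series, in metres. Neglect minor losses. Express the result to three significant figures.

Pipe 1: V = 1.137 m/s, Re = 1.66×10^5, ε/D = 1.99×10^-4, f = 0.01756, h_1 = f(L/D)V²/2g = 0.7377 m
Pipe 2: V = 0.1259 m/s, Re = 5.53×10^4, ε/D = 0.00187, f = 0.02619, h_2 = f(L/D)V²/2g = 0.05603 m
Series → Q common, losses add: H = Σh = 0.7938 m

H ≈ 0.794 m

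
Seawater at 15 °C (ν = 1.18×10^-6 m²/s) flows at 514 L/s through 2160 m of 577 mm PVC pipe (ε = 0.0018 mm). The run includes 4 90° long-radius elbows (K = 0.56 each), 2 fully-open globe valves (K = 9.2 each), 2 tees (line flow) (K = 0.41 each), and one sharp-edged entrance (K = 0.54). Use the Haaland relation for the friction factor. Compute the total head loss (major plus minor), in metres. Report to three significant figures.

V = 4Q/(πD²) = 1.966 m/s; V²/2g = 0.1969 m
Re = 9.61×10^5, ε/D = 3.12×10^-6 → f = 0.01171 (Haaland)
Major: h_f = f(L/D)·V²/2g = 0.01171·3744·0.1969 = 8.636 m
Minor: ΣK = 22.0; h_m = ΣK·V²/2g = 4.333 m
Total H_L = 8.636 + 4.333 = 12.97 m

H_L ≈ 13.0 m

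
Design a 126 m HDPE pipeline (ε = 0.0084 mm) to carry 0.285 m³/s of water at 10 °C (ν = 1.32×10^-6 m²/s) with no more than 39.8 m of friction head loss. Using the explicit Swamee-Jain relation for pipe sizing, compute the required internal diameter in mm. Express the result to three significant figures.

D ≈ 192 mm

Swamee-Jain (Type III): D = 0.66·[ε^1.25·(LQ²/(gh_f))^4.75 + ν·Q^9.4·(L/(gh_f))^5.2]^0.04
LQ²/(gh_f) = 0.02621; L/(gh_f) = 0.3227
Term 1 = ε^1.25·(…)^4.75 = 1.39×10^-14; Term 2 = ν·Q^9.4·(…)^5.2 = 2.77×10^-14
D = 0.66·(1.39×10^-14 + 2.77×10^-14)^0.04 = 0.1924 m = 192 mm
Check: V = 9.80 m/s, Re = 1.43×10^6, f = 0.01209, h_f = 38.7 m ≈ 39.8 m ✓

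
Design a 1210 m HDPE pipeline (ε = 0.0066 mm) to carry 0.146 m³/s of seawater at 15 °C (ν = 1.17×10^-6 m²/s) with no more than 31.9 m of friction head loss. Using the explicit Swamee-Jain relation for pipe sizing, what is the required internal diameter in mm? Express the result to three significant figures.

Swamee-Jain (Type III): D = 0.66·[ε^1.25·(LQ²/(gh_f))^4.75 + ν·Q^9.4·(L/(gh_f))^5.2]^0.04
LQ²/(gh_f) = 0.08242; L/(gh_f) = 3.867
Term 1 = ε^1.25·(…)^4.75 = 2.37×10^-12; Term 2 = ν·Q^9.4·(…)^5.2 = 1.85×10^-11
D = 0.66·(2.37×10^-12 + 1.85×10^-11)^0.04 = 0.2468 m = 247 mm
Check: V = 3.05 m/s, Re = 6.44×10^5, f = 0.01300, h_f = 30.3 m ≈ 31.9 m ✓

D ≈ 247 mm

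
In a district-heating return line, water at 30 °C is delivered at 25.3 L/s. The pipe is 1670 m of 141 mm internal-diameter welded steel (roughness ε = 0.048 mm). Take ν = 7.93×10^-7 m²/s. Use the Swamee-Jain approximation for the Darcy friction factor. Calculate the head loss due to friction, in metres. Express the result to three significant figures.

h_f ≈ 27.6 m

V = 4Q/(πD²) = 4·0.0253/(π·0.141²) = 1.620 m/s
Re = VD/ν = 1.620·0.141/7.93×10^-7 = 2.88×10^5 → turbulent
ε/D = 0.048/141 = 3.40×10^-4
Swamee-Jain: f = 0.01740
h_f = f(L/D)V²/(2g) = 0.01740·(1670/0.141)·1.620²/(2·9.81) = 27.58 m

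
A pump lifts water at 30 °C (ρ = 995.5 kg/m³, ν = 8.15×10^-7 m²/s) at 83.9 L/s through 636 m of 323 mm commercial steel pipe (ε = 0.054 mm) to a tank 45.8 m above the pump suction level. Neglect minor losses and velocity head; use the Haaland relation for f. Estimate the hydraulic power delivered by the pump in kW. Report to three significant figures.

P_hyd ≈ 38.8 kW

V = 4Q/(πD²) = 1.024 m/s; Re = 4.06×10^5; ε/D = 1.67×10^-4; f = 0.01528
h_f = f(L/D)V²/2g = 1.608 m
Total head H = z + h_f = 45.8 + 1.608 = 47.41 m
P_hyd = ρgQH = 995.5·9.81·0.0839·47.41 = 38.84 kW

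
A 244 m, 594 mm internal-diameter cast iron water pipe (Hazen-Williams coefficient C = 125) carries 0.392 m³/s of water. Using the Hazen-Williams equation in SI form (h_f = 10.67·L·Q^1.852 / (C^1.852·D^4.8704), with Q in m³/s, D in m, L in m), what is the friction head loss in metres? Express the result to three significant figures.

h_f ≈ 0.760 m

h_f = 10.67·244·0.392^1.852 / (125^1.852·0.594^4.8704) = 0.7596 m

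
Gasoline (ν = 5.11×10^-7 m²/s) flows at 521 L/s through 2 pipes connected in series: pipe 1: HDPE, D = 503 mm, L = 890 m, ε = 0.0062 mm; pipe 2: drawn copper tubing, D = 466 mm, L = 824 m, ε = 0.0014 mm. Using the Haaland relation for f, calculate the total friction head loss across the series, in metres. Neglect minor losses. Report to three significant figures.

H ≈ 14.8 m

Pipe 1: V = 2.622 m/s, Re = 2.58×10^6, ε/D = 1.23×10^-5, f = 0.01037, h_1 = f(L/D)V²/2g = 6.429 m
Pipe 2: V = 3.055 m/s, Re = 2.79×10^6, ε/D = 3.00×10^-6, f = 0.009924, h_2 = f(L/D)V²/2g = 8.346 m
Series → Q common, losses add: H = Σh = 14.78 m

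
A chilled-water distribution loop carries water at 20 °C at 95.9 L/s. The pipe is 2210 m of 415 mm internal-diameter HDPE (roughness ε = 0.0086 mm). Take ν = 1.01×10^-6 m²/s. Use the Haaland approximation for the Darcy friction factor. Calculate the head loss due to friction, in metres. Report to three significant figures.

h_f ≈ 1.99 m

V = 4Q/(πD²) = 4·0.0959/(π·0.415²) = 0.7090 m/s
Re = VD/ν = 0.7090·0.415/1.01×10^-6 = 2.91×10^5 → turbulent
ε/D = 0.0086/415 = 2.07×10^-5
Haaland: f = 0.01459
h_f = f(L/D)V²/(2g) = 0.01459·(2210/0.415)·0.7090²/(2·9.81) = 1.991 m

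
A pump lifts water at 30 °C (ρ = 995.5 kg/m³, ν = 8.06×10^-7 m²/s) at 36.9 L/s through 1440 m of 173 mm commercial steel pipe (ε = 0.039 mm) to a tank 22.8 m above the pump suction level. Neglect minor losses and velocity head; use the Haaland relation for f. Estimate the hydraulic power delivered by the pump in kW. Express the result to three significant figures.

V = 4Q/(πD²) = 1.570 m/s; Re = 3.37×10^5; ε/D = 2.25×10^-4; f = 0.01607
h_f = f(L/D)V²/2g = 16.80 m
Total head H = z + h_f = 22.8 + 16.80 = 39.60 m
P_hyd = ρgQH = 995.5·9.81·0.0369·39.60 = 14.27 kW

P_hyd ≈ 14.3 kW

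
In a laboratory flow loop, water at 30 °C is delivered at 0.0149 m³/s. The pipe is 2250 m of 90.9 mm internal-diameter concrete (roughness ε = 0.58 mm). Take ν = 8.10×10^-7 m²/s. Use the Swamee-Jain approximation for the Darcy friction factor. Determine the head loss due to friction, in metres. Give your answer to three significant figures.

V = 4Q/(πD²) = 4·0.0149/(π·0.0909²) = 2.296 m/s
Re = VD/ν = 2.296·0.0909/8.10×10^-7 = 2.58×10^5 → turbulent
ε/D = 0.58/90.9 = 0.00638
Swamee-Jain: f = 0.03320
h_f = f(L/D)V²/(2g) = 0.03320·(2250/0.0909)·2.296²/(2·9.81) = 220.8 m

h_f ≈ 221 m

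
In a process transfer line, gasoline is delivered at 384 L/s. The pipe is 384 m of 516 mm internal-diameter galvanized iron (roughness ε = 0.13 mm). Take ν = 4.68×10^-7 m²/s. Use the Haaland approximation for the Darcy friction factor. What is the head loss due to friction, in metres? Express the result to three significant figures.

V = 4Q/(πD²) = 4·0.384/(π·0.516²) = 1.836 m/s
Re = VD/ν = 1.836·0.516/4.68×10^-7 = 2.02×10^6 → turbulent
ε/D = 0.13/516 = 2.52×10^-4
Haaland: f = 0.01480
h_f = f(L/D)V²/(2g) = 0.01480·(384/0.516)·1.836²/(2·9.81) = 1.893 m

h_f ≈ 1.89 m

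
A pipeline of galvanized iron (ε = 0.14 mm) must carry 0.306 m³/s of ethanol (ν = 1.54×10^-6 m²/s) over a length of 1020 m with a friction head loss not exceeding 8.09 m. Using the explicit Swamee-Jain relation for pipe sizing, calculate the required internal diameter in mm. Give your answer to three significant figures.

Swamee-Jain (Type III): D = 0.66·[ε^1.25·(LQ²/(gh_f))^4.75 + ν·Q^9.4·(L/(gh_f))^5.2]^0.04
LQ²/(gh_f) = 1.203; L/(gh_f) = 12.85
Term 1 = ε^1.25·(…)^4.75 = 3.67×10^-5; Term 2 = ν·Q^9.4·(…)^5.2 = 1.32×10^-5
D = 0.66·(3.67×10^-5 + 1.32×10^-5)^0.04 = 0.4441 m = 444 mm
Check: V = 1.98 m/s, Re = 5.70×10^5, f = 0.01636, h_f = 7.47 m ≈ 8.09 m ✓

D ≈ 444 mm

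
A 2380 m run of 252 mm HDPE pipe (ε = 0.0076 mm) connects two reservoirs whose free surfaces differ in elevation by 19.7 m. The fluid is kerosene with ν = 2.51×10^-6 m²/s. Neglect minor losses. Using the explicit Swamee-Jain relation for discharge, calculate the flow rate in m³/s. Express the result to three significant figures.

Q ≈ 0.0783 m³/s

Swamee-Jain (Type II): Q = -0.965·√(gD⁵h_f/L)·ln[ε/(3.7D) + √(3.17ν²L/(gD³h_f))]
√(gD⁵h_f/L) = √(9.81·0.252⁵·19.7/2380) = 0.009084
ε/(3.7D) = 8.15×10^-6; √(3.17ν²L/(gD³h_f)) = 1.24×10^-4
Q = -0.965·0.009084·ln(1.321×10^-4) = 0.07830 m³/s
Check: V = 1.57 m/s, Re = 1.58×10^5, f = 0.01652, h_f = 19.6 m ≈ 19.7 m ✓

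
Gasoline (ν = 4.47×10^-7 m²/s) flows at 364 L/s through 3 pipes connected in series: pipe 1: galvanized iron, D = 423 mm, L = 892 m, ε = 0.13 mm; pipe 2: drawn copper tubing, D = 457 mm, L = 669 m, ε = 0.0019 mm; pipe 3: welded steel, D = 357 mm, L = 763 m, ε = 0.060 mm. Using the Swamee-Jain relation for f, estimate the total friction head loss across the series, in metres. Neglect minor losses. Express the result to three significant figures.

Pipe 1: V = 2.590 m/s, Re = 2.45×10^6, ε/D = 3.07×10^-4, f = 0.01539, h_1 = f(L/D)V²/2g = 11.10 m
Pipe 2: V = 2.219 m/s, Re = 2.27×10^6, ε/D = 4.16×10^-6, f = 0.01033, h_2 = f(L/D)V²/2g = 3.797 m
Pipe 3: V = 3.636 m/s, Re = 2.90×10^6, ε/D = 1.68×10^-4, f = 0.01374, h_3 = f(L/D)V²/2g = 19.79 m
Series → Q common, losses add: H = Σh = 34.68 m

H ≈ 34.7 m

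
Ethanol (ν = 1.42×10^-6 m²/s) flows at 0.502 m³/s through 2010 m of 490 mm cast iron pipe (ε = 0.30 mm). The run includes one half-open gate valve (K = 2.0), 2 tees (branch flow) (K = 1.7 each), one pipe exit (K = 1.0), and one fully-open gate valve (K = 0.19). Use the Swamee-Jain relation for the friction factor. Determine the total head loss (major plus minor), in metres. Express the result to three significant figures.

V = 4Q/(πD²) = 2.662 m/s; V²/2g = 0.3612 m
Re = 9.19×10^5, ε/D = 6.12×10^-4 → f = 0.01806 (Swamee-Jain)
Major: h_f = f(L/D)·V²/2g = 0.01806·4102·0.3612 = 26.75 m
Minor: ΣK = 6.59; h_m = ΣK·V²/2g = 2.380 m
Total H_L = 26.75 + 2.380 = 29.13 m

H_L ≈ 29.1 m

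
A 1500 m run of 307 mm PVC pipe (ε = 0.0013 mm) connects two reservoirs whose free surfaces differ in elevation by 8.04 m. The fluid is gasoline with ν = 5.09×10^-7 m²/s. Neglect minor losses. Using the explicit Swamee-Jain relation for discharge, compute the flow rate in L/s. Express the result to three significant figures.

Swamee-Jain (Type II): Q = -0.965·√(gD⁵h_f/L)·ln[ε/(3.7D) + √(3.17ν²L/(gD³h_f))]
√(gD⁵h_f/L) = √(9.81·0.307⁵·8.04/1500) = 0.01197
ε/(3.7D) = 1.14×10^-6; √(3.17ν²L/(gD³h_f)) = 2.32×10^-5
Q = -0.965·0.01197·ln(2.438×10^-5) = 0.1227 m³/s
Check: V = 1.66 m/s, Re = 1.00×10^6, f = 0.01171, h_f = 8.02 m ≈ 8.04 m ✓

Q ≈ 123 L/s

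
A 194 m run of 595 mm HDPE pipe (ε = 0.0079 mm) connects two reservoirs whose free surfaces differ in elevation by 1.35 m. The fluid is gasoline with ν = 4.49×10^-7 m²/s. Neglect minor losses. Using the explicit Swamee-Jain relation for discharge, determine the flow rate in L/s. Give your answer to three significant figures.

Q ≈ 791 L/s

Swamee-Jain (Type II): Q = -0.965·√(gD⁵h_f/L)·ln[ε/(3.7D) + √(3.17ν²L/(gD³h_f))]
√(gD⁵h_f/L) = √(9.81·0.595⁵·1.35/194) = 0.07135
ε/(3.7D) = 3.59×10^-6; √(3.17ν²L/(gD³h_f)) = 6.67×10^-6
Q = -0.965·0.07135·ln(1.025×10^-5) = 0.7910 m³/s
Check: V = 2.84 m/s, Re = 3.77×10^6, f = 0.01009, h_f = 1.36 m ≈ 1.35 m ✓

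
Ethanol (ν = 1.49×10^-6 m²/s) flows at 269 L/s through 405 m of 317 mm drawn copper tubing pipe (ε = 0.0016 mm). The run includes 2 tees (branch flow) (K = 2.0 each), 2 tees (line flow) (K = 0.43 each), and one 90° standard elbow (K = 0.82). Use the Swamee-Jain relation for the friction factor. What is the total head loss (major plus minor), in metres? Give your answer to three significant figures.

V = 4Q/(πD²) = 3.408 m/s; V²/2g = 0.5921 m
Re = 7.25×10^5, ε/D = 5.05×10^-6 → f = 0.01237 (Swamee-Jain)
Major: h_f = f(L/D)·V²/2g = 0.01237·1278·0.5921 = 9.354 m
Minor: ΣK = 5.68; h_m = ΣK·V²/2g = 3.363 m
Total H_L = 9.354 + 3.363 = 12.72 m

H_L ≈ 12.7 m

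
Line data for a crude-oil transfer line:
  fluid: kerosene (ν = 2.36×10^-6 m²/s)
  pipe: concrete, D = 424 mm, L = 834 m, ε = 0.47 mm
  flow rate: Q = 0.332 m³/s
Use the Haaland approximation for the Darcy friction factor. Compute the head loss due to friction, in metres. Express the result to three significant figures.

h_f ≈ 11.5 m

V = 4Q/(πD²) = 4·0.332/(π·0.424²) = 2.351 m/s
Re = VD/ν = 2.351·0.424/2.36×10^-6 = 4.22×10^5 → turbulent
ε/D = 0.47/424 = 0.00111
Haaland: f = 0.02075
h_f = f(L/D)V²/(2g) = 0.02075·(834/0.424)·2.351²/(2·9.81) = 11.50 m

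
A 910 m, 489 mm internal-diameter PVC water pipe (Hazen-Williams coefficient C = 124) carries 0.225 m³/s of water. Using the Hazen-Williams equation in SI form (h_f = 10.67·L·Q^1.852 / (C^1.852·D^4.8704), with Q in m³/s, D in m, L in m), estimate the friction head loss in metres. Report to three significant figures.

h_f = 10.67·910·0.225^1.852 / (124^1.852·0.489^4.8704) = 2.652 m

h_f ≈ 2.65 m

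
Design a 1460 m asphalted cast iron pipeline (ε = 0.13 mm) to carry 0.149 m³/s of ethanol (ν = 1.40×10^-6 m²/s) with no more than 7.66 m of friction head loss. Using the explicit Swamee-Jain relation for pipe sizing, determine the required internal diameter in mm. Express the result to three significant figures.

Swamee-Jain (Type III): D = 0.66·[ε^1.25·(LQ²/(gh_f))^4.75 + ν·Q^9.4·(L/(gh_f))^5.2]^0.04
LQ²/(gh_f) = 0.4313; L/(gh_f) = 19.43
Term 1 = ε^1.25·(…)^4.75 = 2.56×10^-7; Term 2 = ν·Q^9.4·(…)^5.2 = 1.19×10^-7
D = 0.66·(2.56×10^-7 + 1.19×10^-7)^0.04 = 0.3652 m = 365 mm
Check: V = 1.42 m/s, Re = 3.71×10^5, f = 0.01715, h_f = 7.07 m ≈ 7.66 m ✓

D ≈ 365 mm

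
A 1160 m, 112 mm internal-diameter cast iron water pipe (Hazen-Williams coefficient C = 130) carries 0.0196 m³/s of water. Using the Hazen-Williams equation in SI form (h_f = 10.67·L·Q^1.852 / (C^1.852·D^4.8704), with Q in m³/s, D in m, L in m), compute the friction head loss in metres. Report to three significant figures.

h_f = 10.67·1160·0.0196^1.852 / (130^1.852·0.112^4.8704) = 44.21 m

h_f ≈ 44.2 m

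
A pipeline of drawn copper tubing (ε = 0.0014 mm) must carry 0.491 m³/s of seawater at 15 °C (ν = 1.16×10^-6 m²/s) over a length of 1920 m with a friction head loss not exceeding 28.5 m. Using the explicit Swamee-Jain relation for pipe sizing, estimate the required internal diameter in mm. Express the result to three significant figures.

D ≈ 437 mm

Swamee-Jain (Type III): D = 0.66·[ε^1.25·(LQ²/(gh_f))^4.75 + ν·Q^9.4·(L/(gh_f))^5.2]^0.04
LQ²/(gh_f) = 1.656; L/(gh_f) = 6.867
Term 1 = ε^1.25·(…)^4.75 = 5.28×10^-7; Term 2 = ν·Q^9.4·(…)^5.2 = 3.25×10^-5
D = 0.66·(5.28×10^-7 + 3.25×10^-5)^0.04 = 0.4368 m = 437 mm
Check: V = 3.28 m/s, Re = 1.23×10^6, f = 0.01130, h_f = 27.2 m ≈ 28.5 m ✓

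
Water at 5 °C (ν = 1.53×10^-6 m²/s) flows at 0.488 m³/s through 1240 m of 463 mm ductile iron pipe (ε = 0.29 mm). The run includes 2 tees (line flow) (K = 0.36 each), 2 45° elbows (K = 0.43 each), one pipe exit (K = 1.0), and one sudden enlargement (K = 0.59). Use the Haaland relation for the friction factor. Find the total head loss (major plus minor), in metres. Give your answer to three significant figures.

V = 4Q/(πD²) = 2.898 m/s; V²/2g = 0.4282 m
Re = 8.77×10^5, ε/D = 6.26×10^-4 → f = 0.01804 (Haaland)
Major: h_f = f(L/D)·V²/2g = 0.01804·2678·0.4282 = 20.68 m
Minor: ΣK = 3.17; h_m = ΣK·V²/2g = 1.357 m
Total H_L = 20.68 + 1.357 = 22.04 m

H_L ≈ 22.0 m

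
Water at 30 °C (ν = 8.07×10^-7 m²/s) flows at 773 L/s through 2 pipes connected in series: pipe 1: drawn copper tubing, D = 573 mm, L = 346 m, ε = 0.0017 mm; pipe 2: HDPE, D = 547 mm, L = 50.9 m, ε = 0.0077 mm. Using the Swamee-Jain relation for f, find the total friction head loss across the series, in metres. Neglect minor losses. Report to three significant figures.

Pipe 1: V = 2.998 m/s, Re = 2.13×10^6, ε/D = 2.97×10^-6, f = 0.01038, h_1 = f(L/D)V²/2g = 2.871 m
Pipe 2: V = 3.289 m/s, Re = 2.23×10^6, ε/D = 1.41×10^-5, f = 0.01073, h_2 = f(L/D)V²/2g = 0.5507 m
Series → Q common, losses add: H = Σh = 3.422 m

H ≈ 3.42 m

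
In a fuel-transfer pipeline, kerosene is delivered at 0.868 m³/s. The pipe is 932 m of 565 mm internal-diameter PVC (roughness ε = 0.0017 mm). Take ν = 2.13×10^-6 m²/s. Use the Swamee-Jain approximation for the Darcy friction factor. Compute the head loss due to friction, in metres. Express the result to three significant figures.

h_f ≈ 11.9 m

V = 4Q/(πD²) = 4·0.868/(π·0.565²) = 3.462 m/s
Re = VD/ν = 3.462·0.565/2.13×10^-6 = 9.18×10^5 → turbulent
ε/D = 0.0017/565 = 3.01×10^-6
Swamee-Jain: f = 0.01185
h_f = f(L/D)V²/(2g) = 0.01185·(932/0.565)·3.462²/(2·9.81) = 11.94 m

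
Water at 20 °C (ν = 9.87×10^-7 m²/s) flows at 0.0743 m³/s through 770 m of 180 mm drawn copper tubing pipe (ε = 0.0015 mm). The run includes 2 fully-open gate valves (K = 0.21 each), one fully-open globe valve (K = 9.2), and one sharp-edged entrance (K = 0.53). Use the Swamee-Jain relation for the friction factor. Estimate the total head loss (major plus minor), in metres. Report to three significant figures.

H_L ≈ 28.7 m

V = 4Q/(πD²) = 2.920 m/s; V²/2g = 0.4345 m
Re = 5.32×10^5, ε/D = 8.33×10^-6 → f = 0.01308 (Swamee-Jain)
Major: h_f = f(L/D)·V²/2g = 0.01308·4278·0.4345 = 24.32 m
Minor: ΣK = 10.1; h_m = ΣK·V²/2g = 4.410 m
Total H_L = 24.32 + 4.410 = 28.73 m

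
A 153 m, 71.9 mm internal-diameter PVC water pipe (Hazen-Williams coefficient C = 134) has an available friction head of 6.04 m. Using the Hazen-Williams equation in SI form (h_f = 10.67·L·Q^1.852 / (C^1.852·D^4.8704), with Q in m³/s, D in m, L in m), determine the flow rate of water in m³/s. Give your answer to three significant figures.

Q ≈ 0.00642 m³/s

Rearranging: Q = [h_f·C^1.852·D^4.8704 / (10.67·L)]^(1/1.852)
Q = [6.04·134^1.852·0.0719^4.8704 / (10.67·153)]^0.540 = 0.006419 m³/s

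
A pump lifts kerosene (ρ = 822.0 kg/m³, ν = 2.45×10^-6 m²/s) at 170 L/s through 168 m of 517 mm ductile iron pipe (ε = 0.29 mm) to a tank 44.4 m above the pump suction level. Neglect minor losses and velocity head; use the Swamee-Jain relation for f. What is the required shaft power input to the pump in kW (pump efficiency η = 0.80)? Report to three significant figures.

P_shaft ≈ 76.4 kW

V = 4Q/(πD²) = 0.8098 m/s; Re = 1.71×10^5; ε/D = 5.61×10^-4; f = 0.01952
h_f = f(L/D)V²/2g = 0.2120 m
Total head H = z + h_f = 44.4 + 0.2120 = 44.61 m
P_hyd = ρgQH = 822.0·9.81·0.170·44.61 = 61.16 kW
P_shaft = P_hyd/η = 61.16/0.80 = 76.45 kW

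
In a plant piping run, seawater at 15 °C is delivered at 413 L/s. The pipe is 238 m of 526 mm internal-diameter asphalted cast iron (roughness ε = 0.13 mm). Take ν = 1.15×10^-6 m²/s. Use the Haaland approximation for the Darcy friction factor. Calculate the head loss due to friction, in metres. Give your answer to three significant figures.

h_f ≈ 1.27 m

V = 4Q/(πD²) = 4·0.413/(π·0.526²) = 1.901 m/s
Re = VD/ν = 1.901·0.526/1.15×10^-6 = 8.69×10^5 → turbulent
ε/D = 0.13/526 = 2.47×10^-4
Haaland: f = 0.01520
h_f = f(L/D)V²/(2g) = 0.01520·(238/0.526)·1.901²/(2·9.81) = 1.266 m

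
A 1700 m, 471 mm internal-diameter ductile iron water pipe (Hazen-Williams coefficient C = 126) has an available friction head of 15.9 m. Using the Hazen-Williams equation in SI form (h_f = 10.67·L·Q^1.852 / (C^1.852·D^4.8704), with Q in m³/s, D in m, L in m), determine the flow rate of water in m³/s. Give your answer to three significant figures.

Q ≈ 0.389 m³/s

Rearranging: Q = [h_f·C^1.852·D^4.8704 / (10.67·L)]^(1/1.852)
Q = [15.9·126^1.852·0.471^4.8704 / (10.67·1700)]^0.540 = 0.3888 m³/s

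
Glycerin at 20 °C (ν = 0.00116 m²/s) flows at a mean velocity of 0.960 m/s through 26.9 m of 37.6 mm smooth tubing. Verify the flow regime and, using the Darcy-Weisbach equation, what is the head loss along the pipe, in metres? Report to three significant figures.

h_f ≈ 69.1 m

Re = VD/ν = 0.960·0.03760/0.00116 = 31.1 → laminar (Re < 2300)
f = 64/Re = 2.057
h_f = f(L/D)V²/(2g) = 2.057·(26.9/0.03760)·0.960²/(2·9.81) = 69.12 m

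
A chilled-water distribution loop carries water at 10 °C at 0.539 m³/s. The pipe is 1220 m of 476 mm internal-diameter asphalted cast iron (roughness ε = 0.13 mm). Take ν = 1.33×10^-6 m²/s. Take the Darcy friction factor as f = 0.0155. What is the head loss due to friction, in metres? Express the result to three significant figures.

V = 4Q/(πD²) = 4·0.539/(π·0.476²) = 3.029 m/s
h_f = f(L/D)V²/(2g) = 0.01550·(1220/0.476)·3.029²/(2·9.81) = 18.58 m

h_f ≈ 18.6 m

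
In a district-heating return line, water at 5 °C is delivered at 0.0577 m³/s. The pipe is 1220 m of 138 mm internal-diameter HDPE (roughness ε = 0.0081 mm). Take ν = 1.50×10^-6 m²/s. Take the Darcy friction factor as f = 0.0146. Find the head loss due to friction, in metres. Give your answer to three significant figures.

V = 4Q/(πD²) = 4·0.0577/(π·0.138²) = 3.858 m/s
h_f = f(L/D)V²/(2g) = 0.01460·(1220/0.138)·3.858²/(2·9.81) = 97.90 m

h_f ≈ 97.9 m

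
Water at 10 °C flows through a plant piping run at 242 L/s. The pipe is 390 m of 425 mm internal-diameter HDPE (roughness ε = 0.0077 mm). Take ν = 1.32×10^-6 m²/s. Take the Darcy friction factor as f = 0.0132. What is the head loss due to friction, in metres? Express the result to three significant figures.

h_f ≈ 1.80 m

V = 4Q/(πD²) = 4·0.242/(π·0.425²) = 1.706 m/s
h_f = f(L/D)V²/(2g) = 0.01320·(390/0.425)·1.706²/(2·9.81) = 1.797 m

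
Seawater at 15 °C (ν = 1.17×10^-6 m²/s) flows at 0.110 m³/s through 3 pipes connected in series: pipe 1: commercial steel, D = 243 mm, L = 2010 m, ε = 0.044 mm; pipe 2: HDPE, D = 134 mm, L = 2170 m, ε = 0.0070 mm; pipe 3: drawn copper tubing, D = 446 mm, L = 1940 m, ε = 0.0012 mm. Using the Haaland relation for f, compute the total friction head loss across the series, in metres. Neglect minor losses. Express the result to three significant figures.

Pipe 1: V = 2.372 m/s, Re = 4.93×10^5, ε/D = 1.81×10^-4, f = 0.01513, h_1 = f(L/D)V²/2g = 35.88 m
Pipe 2: V = 7.800 m/s, Re = 8.93×10^5, ε/D = 5.22×10^-5, f = 0.01272, h_2 = f(L/D)V²/2g = 638.7 m
Pipe 3: V = 0.7041 m/s, Re = 2.68×10^5, ε/D = 2.69×10^-6, f = 0.01467, h_3 = f(L/D)V²/2g = 1.612 m
Series → Q common, losses add: H = Σh = 676.2 m

H ≈ 676 m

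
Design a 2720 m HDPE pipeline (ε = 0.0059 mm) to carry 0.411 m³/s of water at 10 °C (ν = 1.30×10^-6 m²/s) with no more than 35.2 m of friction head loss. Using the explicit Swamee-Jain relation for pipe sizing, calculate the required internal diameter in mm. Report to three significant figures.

D ≈ 423 mm

Swamee-Jain (Type III): D = 0.66·[ε^1.25·(LQ²/(gh_f))^4.75 + ν·Q^9.4·(L/(gh_f))^5.2]^0.04
LQ²/(gh_f) = 1.331; L/(gh_f) = 7.877
Term 1 = ε^1.25·(…)^4.75 = 1.13×10^-6; Term 2 = ν·Q^9.4·(…)^5.2 = 1.40×10^-5
D = 0.66·(1.13×10^-6 + 1.40×10^-5)^0.04 = 0.4233 m = 423 mm
Check: V = 2.92 m/s, Re = 9.51×10^5, f = 0.01203, h_f = 33.6 m ≈ 35.2 m ✓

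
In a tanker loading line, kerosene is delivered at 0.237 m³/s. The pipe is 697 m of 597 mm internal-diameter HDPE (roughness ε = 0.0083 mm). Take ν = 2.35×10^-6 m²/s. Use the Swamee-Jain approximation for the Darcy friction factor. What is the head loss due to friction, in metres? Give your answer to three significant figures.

h_f ≈ 0.659 m

V = 4Q/(πD²) = 4·0.237/(π·0.597²) = 0.8467 m/s
Re = VD/ν = 0.8467·0.597/2.35×10^-6 = 2.15×10^5 → turbulent
ε/D = 0.0083/597 = 1.39×10^-5
Swamee-Jain: f = 0.01545
h_f = f(L/D)V²/(2g) = 0.01545·(697/0.597)·0.8467²/(2·9.81) = 0.6589 m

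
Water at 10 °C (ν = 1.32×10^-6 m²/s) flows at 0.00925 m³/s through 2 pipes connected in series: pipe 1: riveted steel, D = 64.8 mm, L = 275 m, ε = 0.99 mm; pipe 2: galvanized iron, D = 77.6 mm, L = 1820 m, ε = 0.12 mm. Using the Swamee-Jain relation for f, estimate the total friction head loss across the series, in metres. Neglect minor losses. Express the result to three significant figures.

Pipe 1: V = 2.805 m/s, Re = 1.38×10^5, ε/D = 0.0153, f = 0.04451, h_1 = f(L/D)V²/2g = 75.73 m
Pipe 2: V = 1.956 m/s, Re = 1.15×10^5, ε/D = 0.00155, f = 0.02384, h_2 = f(L/D)V²/2g = 109.0 m
Series → Q common, losses add: H = Σh = 184.8 m

H ≈ 185 m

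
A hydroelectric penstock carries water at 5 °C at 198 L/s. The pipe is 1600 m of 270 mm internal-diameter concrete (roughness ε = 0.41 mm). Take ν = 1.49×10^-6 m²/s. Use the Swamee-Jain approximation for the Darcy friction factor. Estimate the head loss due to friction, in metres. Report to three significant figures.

h_f ≈ 80.4 m

V = 4Q/(πD²) = 4·0.198/(π·0.270²) = 3.458 m/s
Re = VD/ν = 3.458·0.270/1.49×10^-6 = 6.27×10^5 → turbulent
ε/D = 0.41/270 = 0.00152
Swamee-Jain: f = 0.02226
h_f = f(L/D)V²/(2g) = 0.02226·(1600/0.270)·3.458²/(2·9.81) = 80.40 m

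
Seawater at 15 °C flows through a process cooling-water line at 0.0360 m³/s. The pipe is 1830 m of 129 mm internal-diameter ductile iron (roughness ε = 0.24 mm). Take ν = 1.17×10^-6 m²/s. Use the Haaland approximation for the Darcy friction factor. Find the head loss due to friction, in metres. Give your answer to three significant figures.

V = 4Q/(πD²) = 4·0.0360/(π·0.129²) = 2.754 m/s
Re = VD/ν = 2.754·0.129/1.17×10^-6 = 3.04×10^5 → turbulent
ε/D = 0.24/129 = 0.00186
Haaland: f = 0.02357
h_f = f(L/D)V²/(2g) = 0.02357·(1830/0.129)·2.754²/(2·9.81) = 129.3 m

h_f ≈ 129 m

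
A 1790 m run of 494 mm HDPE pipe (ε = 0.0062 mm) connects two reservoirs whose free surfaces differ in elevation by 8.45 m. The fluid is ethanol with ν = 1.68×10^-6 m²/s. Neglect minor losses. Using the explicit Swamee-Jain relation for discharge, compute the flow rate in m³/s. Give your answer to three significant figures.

Swamee-Jain (Type II): Q = -0.965·√(gD⁵h_f/L)·ln[ε/(3.7D) + √(3.17ν²L/(gD³h_f))]
√(gD⁵h_f/L) = √(9.81·0.494⁵·8.45/1790) = 0.03691
ε/(3.7D) = 3.39×10^-6; √(3.17ν²L/(gD³h_f)) = 4.00×10^-5
Q = -0.965·0.03691·ln(4.342×10^-5) = 0.3578 m³/s
Check: V = 1.87 m/s, Re = 5.49×10^5, f = 0.01309, h_f = 8.42 m ≈ 8.45 m ✓

Q ≈ 0.358 m³/s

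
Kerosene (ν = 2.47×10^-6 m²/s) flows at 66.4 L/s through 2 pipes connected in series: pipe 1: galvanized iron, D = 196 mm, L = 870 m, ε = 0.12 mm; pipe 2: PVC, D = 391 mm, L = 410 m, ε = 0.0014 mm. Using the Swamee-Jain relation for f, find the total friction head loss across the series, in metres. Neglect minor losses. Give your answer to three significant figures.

Pipe 1: V = 2.201 m/s, Re = 1.75×10^5, ε/D = 6.12×10^-4, f = 0.01973, h_1 = f(L/D)V²/2g = 21.61 m
Pipe 2: V = 0.5530 m/s, Re = 8.75×10^4, ε/D = 3.58×10^-6, f = 0.01839, h_2 = f(L/D)V²/2g = 0.3006 m
Series → Q common, losses add: H = Σh = 21.91 m

H ≈ 21.9 m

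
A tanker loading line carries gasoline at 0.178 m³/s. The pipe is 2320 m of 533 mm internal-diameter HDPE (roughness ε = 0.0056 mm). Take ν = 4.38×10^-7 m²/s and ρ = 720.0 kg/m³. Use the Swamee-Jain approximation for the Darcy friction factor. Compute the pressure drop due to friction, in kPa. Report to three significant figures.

V = 4Q/(πD²) = 4·0.178/(π·0.533²) = 0.7978 m/s
Re = VD/ν = 0.7978·0.533/4.38×10^-7 = 9.71×10^5 → turbulent
ε/D = 0.0056/533 = 1.05×10^-5
Swamee-Jain: f = 0.01192
h_f = f(L/D)V²/(2g) = 0.01192·(2320/0.533)·0.7978²/(2·9.81) = 1.683 m
Δp = ρg·h_f = 720.0·9.81·1.683 = 11.89 kPa

Δp ≈ 11.9 kPa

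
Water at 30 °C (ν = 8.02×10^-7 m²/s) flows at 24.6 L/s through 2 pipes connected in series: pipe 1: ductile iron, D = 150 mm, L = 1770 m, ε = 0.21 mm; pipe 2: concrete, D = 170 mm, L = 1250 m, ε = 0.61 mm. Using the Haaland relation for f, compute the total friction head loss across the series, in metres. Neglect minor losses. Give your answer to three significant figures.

H ≈ 38.2 m

Pipe 1: V = 1.392 m/s, Re = 2.60×10^5, ε/D = 0.00140, f = 0.02217, h_1 = f(L/D)V²/2g = 25.83 m
Pipe 2: V = 1.084 m/s, Re = 2.30×10^5, ε/D = 0.00359, f = 0.02805, h_2 = f(L/D)V²/2g = 12.35 m
Series → Q common, losses add: H = Σh = 38.18 m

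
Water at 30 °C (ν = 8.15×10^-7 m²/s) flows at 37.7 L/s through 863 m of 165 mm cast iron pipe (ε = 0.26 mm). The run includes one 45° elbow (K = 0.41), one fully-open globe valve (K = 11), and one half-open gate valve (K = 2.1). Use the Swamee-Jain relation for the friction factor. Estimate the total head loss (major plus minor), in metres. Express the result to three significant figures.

H_L ≈ 21.0 m

V = 4Q/(πD²) = 1.763 m/s; V²/2g = 0.1584 m
Re = 3.57×10^5, ε/D = 0.00158 → f = 0.02274 (Swamee-Jain)
Major: h_f = f(L/D)·V²/2g = 0.02274·5230·0.1584 = 18.85 m
Minor: ΣK = 13.5; h_m = ΣK·V²/2g = 2.141 m
Total H_L = 18.85 + 2.141 = 20.99 m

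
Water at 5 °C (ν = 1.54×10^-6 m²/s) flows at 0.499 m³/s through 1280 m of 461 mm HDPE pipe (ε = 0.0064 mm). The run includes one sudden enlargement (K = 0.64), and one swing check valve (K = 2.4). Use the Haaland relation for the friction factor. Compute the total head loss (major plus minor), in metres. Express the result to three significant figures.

V = 4Q/(πD²) = 2.990 m/s; V²/2g = 0.4555 m
Re = 8.95×10^5, ε/D = 1.39×10^-5 → f = 0.01204 (Haaland)
Major: h_f = f(L/D)·V²/2g = 0.01204·2777·0.4555 = 15.23 m
Minor: ΣK = 3.04; h_m = ΣK·V²/2g = 1.385 m
Total H_L = 15.23 + 1.385 = 16.62 m

H_L ≈ 16.6 m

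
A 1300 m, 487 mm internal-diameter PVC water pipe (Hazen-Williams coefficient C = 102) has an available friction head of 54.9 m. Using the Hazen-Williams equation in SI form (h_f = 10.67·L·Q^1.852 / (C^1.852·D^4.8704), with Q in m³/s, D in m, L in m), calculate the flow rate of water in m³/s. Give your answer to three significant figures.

Q ≈ 0.776 m³/s

Rearranging: Q = [h_f·C^1.852·D^4.8704 / (10.67·L)]^(1/1.852)
Q = [54.9·102^1.852·0.487^4.8704 / (10.67·1300)]^0.540 = 0.7755 m³/s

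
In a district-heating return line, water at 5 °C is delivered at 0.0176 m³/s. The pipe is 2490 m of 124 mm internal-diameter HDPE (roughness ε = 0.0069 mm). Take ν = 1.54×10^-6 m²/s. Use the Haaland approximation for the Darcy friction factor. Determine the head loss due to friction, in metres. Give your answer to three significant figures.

V = 4Q/(πD²) = 4·0.0176/(π·0.124²) = 1.457 m/s
Re = VD/ν = 1.457·0.124/1.54×10^-6 = 1.17×10^5 → turbulent
ε/D = 0.0069/124 = 5.56×10^-5
Haaland: f = 0.01750
h_f = f(L/D)V²/(2g) = 0.01750·(2490/0.124)·1.457²/(2·9.81) = 38.05 m

h_f ≈ 38.1 m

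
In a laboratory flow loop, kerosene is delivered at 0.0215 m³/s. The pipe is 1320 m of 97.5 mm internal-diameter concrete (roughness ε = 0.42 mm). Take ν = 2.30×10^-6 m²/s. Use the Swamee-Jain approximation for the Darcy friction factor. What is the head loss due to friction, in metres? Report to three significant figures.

V = 4Q/(πD²) = 4·0.0215/(π·0.0975²) = 2.880 m/s
Re = VD/ν = 2.880·0.0975/2.30×10^-6 = 1.22×10^5 → turbulent
ε/D = 0.42/97.5 = 0.00431
Swamee-Jain: f = 0.03012
h_f = f(L/D)V²/(2g) = 0.03012·(1320/0.0975)·2.880²/(2·9.81) = 172.4 m

h_f ≈ 172 m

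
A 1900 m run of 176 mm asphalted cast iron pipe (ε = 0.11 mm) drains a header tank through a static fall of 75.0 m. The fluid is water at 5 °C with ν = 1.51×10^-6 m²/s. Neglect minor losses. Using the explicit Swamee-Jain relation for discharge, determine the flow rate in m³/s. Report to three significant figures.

Q ≈ 0.0655 m³/s

Swamee-Jain (Type II): Q = -0.965·√(gD⁵h_f/L)·ln[ε/(3.7D) + √(3.17ν²L/(gD³h_f))]
√(gD⁵h_f/L) = √(9.81·0.176⁵·75.0/1900) = 0.008087
ε/(3.7D) = 1.69×10^-4; √(3.17ν²L/(gD³h_f)) = 5.85×10^-5
Q = -0.965·0.008087·ln(2.274×10^-4) = 0.06546 m³/s
Check: V = 2.69 m/s, Re = 3.14×10^5, f = 0.01896, h_f = 75.5 m ≈ 75.0 m ✓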